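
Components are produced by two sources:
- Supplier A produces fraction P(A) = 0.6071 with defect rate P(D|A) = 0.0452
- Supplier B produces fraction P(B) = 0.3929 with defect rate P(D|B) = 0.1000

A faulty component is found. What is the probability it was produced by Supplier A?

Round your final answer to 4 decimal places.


Let A = from Supplier A, D = faulty

Given:
- P(A) = 0.6071, P(B) = 0.3929
- P(D|A) = 0.0452, P(D|B) = 0.1000

Step 1: Find P(D)
P(D) = P(D|A)P(A) + P(D|B)P(B)
     = 0.0452 × 0.6071 + 0.1000 × 0.3929
     = 0.02744092 + 0.03929000
     = 0.06673092

Step 2: Apply Bayes' theorem
P(A|D) = P(D|A)P(A) / P(D)
       = 0.02744092 / 0.06673092
       = 0.4112


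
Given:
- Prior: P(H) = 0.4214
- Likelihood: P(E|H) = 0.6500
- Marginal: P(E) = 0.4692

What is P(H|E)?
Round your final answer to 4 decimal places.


Using Bayes' theorem:

P(H|E) = P(E|H) × P(H) / P(E)
       = 0.6500 × 0.4214 / 0.4692
       = 0.27391000 / 0.4692
       = 0.5838

The evidence strengthens our belief in H.
Prior: 0.4214 → Posterior: 0.5838


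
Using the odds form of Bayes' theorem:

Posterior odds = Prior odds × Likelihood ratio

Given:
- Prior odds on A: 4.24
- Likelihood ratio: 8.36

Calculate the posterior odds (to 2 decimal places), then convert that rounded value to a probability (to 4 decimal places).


Step 1: Calculate posterior odds
Posterior odds = Prior odds × LR
               = 4.24 × 8.36
               = 35.45

Step 2: Convert to probability
P(A|E) = Posterior odds / (1 + Posterior odds)
       = 35.45 / (1 + 35.45)
       = 35.45 / 36.45
       = 0.9726

The evidence increased P(A) from 0.8092 to 0.9726.


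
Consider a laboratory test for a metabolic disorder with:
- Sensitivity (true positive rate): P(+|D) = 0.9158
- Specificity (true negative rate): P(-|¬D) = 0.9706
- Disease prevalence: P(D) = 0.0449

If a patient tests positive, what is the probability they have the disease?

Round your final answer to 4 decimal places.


Let D = has disease, + = positive test

Given:
- P(D) = 0.0449 (prevalence)
- P(+|D) = 0.9158 (sensitivity)
- P(-|¬D) = 0.9706 (specificity)
- P(+|¬D) = 0.0294 (false positive rate = 1 - specificity)

Step 1: Find P(+)
P(+) = P(+|D)P(D) + P(+|¬D)P(¬D)
     = 0.9158 × 0.0449 + 0.0294 × 0.9551
     = 0.04111942 + 0.02807994
     = 0.06919936

Step 2: Apply Bayes' theorem for P(D|+)
P(D|+) = P(+|D)P(D) / P(+)
       = 0.04111942 / 0.06919936
       = 0.5942


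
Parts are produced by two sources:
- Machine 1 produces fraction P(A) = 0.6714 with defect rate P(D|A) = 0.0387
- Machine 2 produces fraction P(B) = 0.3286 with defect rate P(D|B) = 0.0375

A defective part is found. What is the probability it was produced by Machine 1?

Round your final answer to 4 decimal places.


Let A = from Machine 1, D = defective

Given:
- P(A) = 0.6714, P(B) = 0.3286
- P(D|A) = 0.0387, P(D|B) = 0.0375

Step 1: Find P(D)
P(D) = P(D|A)P(A) + P(D|B)P(B)
     = 0.0387 × 0.6714 + 0.0375 × 0.3286
     = 0.02598318 + 0.01232250
     = 0.03830568

Step 2: Apply Bayes' theorem
P(A|D) = P(D|A)P(A) / P(D)
       = 0.02598318 / 0.03830568
       = 0.6783


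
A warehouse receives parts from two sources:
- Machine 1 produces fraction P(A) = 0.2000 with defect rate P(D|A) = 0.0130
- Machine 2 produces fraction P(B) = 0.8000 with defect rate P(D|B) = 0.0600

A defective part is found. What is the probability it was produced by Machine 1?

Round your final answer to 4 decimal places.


Let A = from Machine 1, D = defective

Given:
- P(A) = 0.2000, P(B) = 0.8000
- P(D|A) = 0.0130, P(D|B) = 0.0600

Step 1: Find P(D)
P(D) = P(D|A)P(A) + P(D|B)P(B)
     = 0.0130 × 0.2000 + 0.0600 × 0.8000
     = 0.00260000 + 0.04800000
     = 0.05060000

Step 2: Apply Bayes' theorem
P(A|D) = P(D|A)P(A) / P(D)
       = 0.00260000 / 0.05060000
       = 0.0514


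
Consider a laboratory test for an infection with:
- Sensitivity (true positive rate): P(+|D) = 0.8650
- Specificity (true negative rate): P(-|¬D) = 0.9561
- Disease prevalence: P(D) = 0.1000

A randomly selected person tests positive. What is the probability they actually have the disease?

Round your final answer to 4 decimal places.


Let D = has disease, + = positive test

Given:
- P(D) = 0.1000 (prevalence)
- P(+|D) = 0.8650 (sensitivity)
- P(-|¬D) = 0.9561 (specificity)
- P(+|¬D) = 0.0439 (false positive rate = 1 - specificity)

Step 1: Find P(+)
P(+) = P(+|D)P(D) + P(+|¬D)P(¬D)
     = 0.8650 × 0.1000 + 0.0439 × 0.9000
     = 0.08650000 + 0.03951000
     = 0.12601000

Step 2: Apply Bayes' theorem for P(D|+)
P(D|+) = P(+|D)P(D) / P(+)
       = 0.08650000 / 0.12601000
       = 0.6865


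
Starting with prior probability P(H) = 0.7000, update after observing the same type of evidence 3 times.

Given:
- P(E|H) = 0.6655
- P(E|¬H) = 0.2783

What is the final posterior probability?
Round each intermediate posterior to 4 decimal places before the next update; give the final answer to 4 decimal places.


Sequential Bayesian updating:

Initial prior: P(H) = 0.7000

Update 1:
  P(E) = 0.6655 × 0.7000 + 0.2783 × 0.3000 = 0.46585000 + 0.08349000 = 0.54934000
  P(H|E) = 0.46585000 / 0.54934000 = 0.8480

Update 2:
  P(E) = 0.6655 × 0.8480 + 0.2783 × 0.1520 = 0.56434400 + 0.04230160 = 0.60664560
  P(H|E) = 0.56434400 / 0.60664560 = 0.9303

Update 3:
  P(E) = 0.6655 × 0.9303 + 0.2783 × 0.0697 = 0.61911465 + 0.01939751 = 0.63851216
  P(H|E) = 0.61911465 / 0.63851216 = 0.9696

Final posterior: 0.9696


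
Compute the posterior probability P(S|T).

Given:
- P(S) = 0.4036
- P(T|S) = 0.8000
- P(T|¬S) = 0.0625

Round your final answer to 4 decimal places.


Bayes' theorem: P(S|T) = P(T|S) × P(S) / P(T)

Step 1: Calculate P(T) using law of total probability
P(T) = P(T|S)P(S) + P(T|¬S)P(¬S)
     = 0.8000 × 0.4036 + 0.0625 × 0.5964
     = 0.32288000 + 0.03727500
     = 0.36015500

Step 2: Apply Bayes' theorem
P(S|T) = P(T|S) × P(S) / P(T)
       = 0.32288000 / 0.36015500
       = 0.8965


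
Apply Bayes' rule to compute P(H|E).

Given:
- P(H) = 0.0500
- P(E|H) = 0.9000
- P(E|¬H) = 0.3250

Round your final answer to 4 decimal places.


Bayes' theorem: P(H|E) = P(E|H) × P(H) / P(E)

Step 1: Calculate P(E) using law of total probability
P(E) = P(E|H)P(H) + P(E|¬H)P(¬H)
     = 0.9000 × 0.0500 + 0.3250 × 0.9500
     = 0.04500000 + 0.30875000
     = 0.35375000

Step 2: Apply Bayes' theorem
P(H|E) = P(E|H) × P(H) / P(E)
       = 0.04500000 / 0.35375000
       = 0.1272


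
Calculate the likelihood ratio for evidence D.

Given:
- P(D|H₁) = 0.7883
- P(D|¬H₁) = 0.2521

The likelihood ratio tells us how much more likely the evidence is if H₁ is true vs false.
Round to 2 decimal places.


Likelihood Ratio (LR) = P(D|H₁) / P(D|¬H₁)

LR = 0.7883 / 0.2521
   = 3.13

The evidence is 3.13 times more likely if H₁ is true than if H₁ is false.
Since LR > 1, the evidence supports H₁ over ¬H₁.


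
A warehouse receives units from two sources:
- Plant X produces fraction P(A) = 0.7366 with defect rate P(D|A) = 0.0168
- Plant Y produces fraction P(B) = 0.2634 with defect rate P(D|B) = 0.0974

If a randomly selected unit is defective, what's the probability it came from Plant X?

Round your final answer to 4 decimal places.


Let A = from Plant X, D = defective

Given:
- P(A) = 0.7366, P(B) = 0.2634
- P(D|A) = 0.0168, P(D|B) = 0.0974

Step 1: Find P(D)
P(D) = P(D|A)P(A) + P(D|B)P(B)
     = 0.0168 × 0.7366 + 0.0974 × 0.2634
     = 0.01237488 + 0.02565516
     = 0.03803004

Step 2: Apply Bayes' theorem
P(A|D) = P(D|A)P(A) / P(D)
       = 0.01237488 / 0.03803004
       = 0.3254


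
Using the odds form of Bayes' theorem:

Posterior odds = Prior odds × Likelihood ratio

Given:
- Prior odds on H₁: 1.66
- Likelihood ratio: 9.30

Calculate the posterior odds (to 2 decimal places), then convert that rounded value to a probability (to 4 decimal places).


Step 1: Calculate posterior odds
Posterior odds = Prior odds × LR
               = 1.66 × 9.30
               = 15.44

Step 2: Convert to probability
P(H₁|E) = Posterior odds / (1 + Posterior odds)
       = 15.44 / (1 + 15.44)
       = 15.44 / 16.44
       = 0.9392

The evidence increased P(H₁) from 0.6241 to 0.9392.


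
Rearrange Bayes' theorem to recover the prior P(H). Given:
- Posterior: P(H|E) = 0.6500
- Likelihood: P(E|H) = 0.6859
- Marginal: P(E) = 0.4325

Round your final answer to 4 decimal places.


From Bayes' theorem: P(H|E) = P(E|H) × P(H) / P(E)

Rearranging for P(H):
P(H) = P(H|E) × P(E) / P(E|H)
     = 0.6500 × 0.4325 / 0.6859
     = 0.28112500 / 0.6859
     = 0.4099


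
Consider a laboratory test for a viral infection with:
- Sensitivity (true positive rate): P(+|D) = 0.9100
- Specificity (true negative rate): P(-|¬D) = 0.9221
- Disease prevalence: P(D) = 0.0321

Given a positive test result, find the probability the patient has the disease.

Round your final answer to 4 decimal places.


Let D = has disease, + = positive test

Given:
- P(D) = 0.0321 (prevalence)
- P(+|D) = 0.9100 (sensitivity)
- P(-|¬D) = 0.9221 (specificity)
- P(+|¬D) = 0.0779 (false positive rate = 1 - specificity)

Step 1: Find P(+)
P(+) = P(+|D)P(D) + P(+|¬D)P(¬D)
     = 0.9100 × 0.0321 + 0.0779 × 0.9679
     = 0.02921100 + 0.07539941
     = 0.10461041

Step 2: Apply Bayes' theorem for P(D|+)
P(D|+) = P(+|D)P(D) / P(+)
       = 0.02921100 / 0.10461041
       = 0.2792


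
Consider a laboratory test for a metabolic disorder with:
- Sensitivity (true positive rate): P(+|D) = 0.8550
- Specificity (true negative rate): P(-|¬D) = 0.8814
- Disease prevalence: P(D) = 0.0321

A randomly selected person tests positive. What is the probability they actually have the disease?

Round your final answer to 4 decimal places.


Let D = has disease, + = positive test

Given:
- P(D) = 0.0321 (prevalence)
- P(+|D) = 0.8550 (sensitivity)
- P(-|¬D) = 0.8814 (specificity)
- P(+|¬D) = 0.1186 (false positive rate = 1 - specificity)

Step 1: Find P(+)
P(+) = P(+|D)P(D) + P(+|¬D)P(¬D)
     = 0.8550 × 0.0321 + 0.1186 × 0.9679
     = 0.02744550 + 0.11479294
     = 0.14223844

Step 2: Apply Bayes' theorem for P(D|+)
P(D|+) = P(+|D)P(D) / P(+)
       = 0.02744550 / 0.14223844
       = 0.1930


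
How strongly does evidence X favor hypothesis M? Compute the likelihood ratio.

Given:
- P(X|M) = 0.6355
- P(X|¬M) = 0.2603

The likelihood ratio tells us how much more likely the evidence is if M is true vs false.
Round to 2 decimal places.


Likelihood Ratio (LR) = P(X|M) / P(X|¬M)

LR = 0.6355 / 0.2603
   = 2.44

The evidence is 2.44 times more likely if M is true than if M is false.
LR > 1, so observing X raises the odds in favor of M.


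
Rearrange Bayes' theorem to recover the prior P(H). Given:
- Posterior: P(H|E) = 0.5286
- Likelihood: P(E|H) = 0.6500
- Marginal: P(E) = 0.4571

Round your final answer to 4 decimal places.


From Bayes' theorem: P(H|E) = P(E|H) × P(H) / P(E)

Rearranging for P(H):
P(H) = P(H|E) × P(E) / P(E|H)
     = 0.5286 × 0.4571 / 0.6500
     = 0.24162306 / 0.6500
     = 0.3717


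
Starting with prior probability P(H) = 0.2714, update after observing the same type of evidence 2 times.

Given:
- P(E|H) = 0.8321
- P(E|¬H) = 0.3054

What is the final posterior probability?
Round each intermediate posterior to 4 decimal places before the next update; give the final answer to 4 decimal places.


Sequential Bayesian updating:

Initial prior: P(H) = 0.2714

Update 1:
  P(E) = 0.8321 × 0.2714 + 0.3054 × 0.7286 = 0.22583194 + 0.22251444 = 0.44834638
  P(H|E) = 0.22583194 / 0.44834638 = 0.5037

Update 2:
  P(E) = 0.8321 × 0.5037 + 0.3054 × 0.4963 = 0.41912877 + 0.15157002 = 0.57069879
  P(H|E) = 0.41912877 / 0.57069879 = 0.7344

Final posterior: 0.7344


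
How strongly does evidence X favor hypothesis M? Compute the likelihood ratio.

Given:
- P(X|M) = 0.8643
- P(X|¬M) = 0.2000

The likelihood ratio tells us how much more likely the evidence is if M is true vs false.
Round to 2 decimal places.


Likelihood Ratio (LR) = P(X|M) / P(X|¬M)

LR = 0.8643 / 0.2000
   = 4.32

The evidence is 4.32 times more likely if M is true than if M is false.
Since LR > 1, the evidence supports M over ¬M.


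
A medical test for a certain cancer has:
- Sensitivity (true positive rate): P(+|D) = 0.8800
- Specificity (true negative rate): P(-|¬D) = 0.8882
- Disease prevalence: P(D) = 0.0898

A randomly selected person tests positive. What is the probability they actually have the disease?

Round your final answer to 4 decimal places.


Let D = has disease, + = positive test

Given:
- P(D) = 0.0898 (prevalence)
- P(+|D) = 0.8800 (sensitivity)
- P(-|¬D) = 0.8882 (specificity)
- P(+|¬D) = 0.1118 (false positive rate = 1 - specificity)

Step 1: Find P(+)
P(+) = P(+|D)P(D) + P(+|¬D)P(¬D)
     = 0.8800 × 0.0898 + 0.1118 × 0.9102
     = 0.07902400 + 0.10176036
     = 0.18078436

Step 2: Apply Bayes' theorem for P(D|+)
P(D|+) = P(+|D)P(D) / P(+)
       = 0.07902400 / 0.18078436
       = 0.4371


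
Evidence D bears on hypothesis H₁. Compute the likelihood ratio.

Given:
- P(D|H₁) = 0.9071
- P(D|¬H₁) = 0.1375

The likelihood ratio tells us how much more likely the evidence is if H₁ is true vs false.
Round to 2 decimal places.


Likelihood Ratio (LR) = P(D|H₁) / P(D|¬H₁)

LR = 0.9071 / 0.1375
   = 6.60

The evidence is 6.60 times more likely if H₁ is true than if H₁ is false.
LR > 1, so observing D raises the odds in favor of H₁.


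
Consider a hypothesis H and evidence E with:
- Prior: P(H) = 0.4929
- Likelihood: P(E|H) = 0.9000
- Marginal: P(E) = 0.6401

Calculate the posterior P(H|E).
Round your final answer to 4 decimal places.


Using Bayes' theorem:

P(H|E) = P(E|H) × P(H) / P(E)
       = 0.9000 × 0.4929 / 0.6401
       = 0.44361000 / 0.6401
       = 0.6930

The evidence strengthens our belief in H.
Prior: 0.4929 → Posterior: 0.6930


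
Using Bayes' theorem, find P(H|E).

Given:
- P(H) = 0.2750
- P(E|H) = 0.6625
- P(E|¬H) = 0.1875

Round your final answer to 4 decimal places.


Bayes' theorem: P(H|E) = P(E|H) × P(H) / P(E)

Step 1: Calculate P(E) using law of total probability
P(E) = P(E|H)P(H) + P(E|¬H)P(¬H)
     = 0.6625 × 0.2750 + 0.1875 × 0.7250
     = 0.18218750 + 0.13593750
     = 0.31812500

Step 2: Apply Bayes' theorem
P(H|E) = P(E|H) × P(H) / P(E)
       = 0.18218750 / 0.31812500
       = 0.5727


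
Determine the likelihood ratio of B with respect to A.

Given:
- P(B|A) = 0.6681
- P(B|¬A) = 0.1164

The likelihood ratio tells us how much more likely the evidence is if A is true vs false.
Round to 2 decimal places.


Likelihood Ratio (LR) = P(B|A) / P(B|¬A)

LR = 0.6681 / 0.1164
   = 5.74

The evidence is 5.74 times more likely if A is true than if A is false.
Since LR > 1, the evidence supports A over ¬A.


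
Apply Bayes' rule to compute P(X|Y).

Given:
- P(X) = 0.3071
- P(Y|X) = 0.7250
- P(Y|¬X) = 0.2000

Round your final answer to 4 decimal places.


Bayes' theorem: P(X|Y) = P(Y|X) × P(X) / P(Y)

Step 1: Calculate P(Y) using law of total probability
P(Y) = P(Y|X)P(X) + P(Y|¬X)P(¬X)
     = 0.7250 × 0.3071 + 0.2000 × 0.6929
     = 0.22264750 + 0.13858000
     = 0.36122750

Step 2: Apply Bayes' theorem
P(X|Y) = P(Y|X) × P(X) / P(Y)
       = 0.22264750 / 0.36122750
       = 0.6164


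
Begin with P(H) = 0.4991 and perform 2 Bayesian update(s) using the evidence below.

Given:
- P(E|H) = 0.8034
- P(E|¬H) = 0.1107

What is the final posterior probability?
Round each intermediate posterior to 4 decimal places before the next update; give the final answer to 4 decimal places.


Sequential Bayesian updating:

Initial prior: P(H) = 0.4991

Update 1:
  P(E) = 0.8034 × 0.4991 + 0.1107 × 0.5009 = 0.40097694 + 0.05544963 = 0.45642657
  P(H|E) = 0.40097694 / 0.45642657 = 0.8785

Update 2:
  P(E) = 0.8034 × 0.8785 + 0.1107 × 0.1215 = 0.70578690 + 0.01345005 = 0.71923695
  P(H|E) = 0.70578690 / 0.71923695 = 0.9813

Final posterior: 0.9813


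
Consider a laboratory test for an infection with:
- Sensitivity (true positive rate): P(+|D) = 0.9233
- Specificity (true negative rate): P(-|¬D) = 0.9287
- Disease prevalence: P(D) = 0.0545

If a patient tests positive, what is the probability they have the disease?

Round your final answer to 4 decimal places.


Let D = has disease, + = positive test

Given:
- P(D) = 0.0545 (prevalence)
- P(+|D) = 0.9233 (sensitivity)
- P(-|¬D) = 0.9287 (specificity)
- P(+|¬D) = 0.0713 (false positive rate = 1 - specificity)

Step 1: Find P(+)
P(+) = P(+|D)P(D) + P(+|¬D)P(¬D)
     = 0.9233 × 0.0545 + 0.0713 × 0.9455
     = 0.05031985 + 0.06741415
     = 0.11773400

Step 2: Apply Bayes' theorem for P(D|+)
P(D|+) = P(+|D)P(D) / P(+)
       = 0.05031985 / 0.11773400
       = 0.4274


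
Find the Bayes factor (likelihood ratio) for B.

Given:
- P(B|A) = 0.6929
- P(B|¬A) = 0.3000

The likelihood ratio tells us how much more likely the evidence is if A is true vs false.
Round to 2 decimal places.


Likelihood Ratio (LR) = P(B|A) / P(B|¬A)

LR = 0.6929 / 0.3000
   = 2.31

The evidence is 2.31 times more likely if A is true than if A is false.
Since LR > 1, the evidence supports A over ¬A.


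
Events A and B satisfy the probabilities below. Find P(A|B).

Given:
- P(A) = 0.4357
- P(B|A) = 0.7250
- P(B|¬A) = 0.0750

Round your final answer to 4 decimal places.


Bayes' theorem: P(A|B) = P(B|A) × P(A) / P(B)

Step 1: Calculate P(B) using law of total probability
P(B) = P(B|A)P(A) + P(B|¬A)P(¬A)
     = 0.7250 × 0.4357 + 0.0750 × 0.5643
     = 0.31588250 + 0.04232250
     = 0.35820500

Step 2: Apply Bayes' theorem
P(A|B) = P(B|A) × P(A) / P(B)
       = 0.31588250 / 0.35820500
       = 0.8818


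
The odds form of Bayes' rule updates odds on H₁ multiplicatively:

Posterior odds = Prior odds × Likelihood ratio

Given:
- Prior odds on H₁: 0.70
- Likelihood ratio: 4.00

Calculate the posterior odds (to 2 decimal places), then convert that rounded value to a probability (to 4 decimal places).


Step 1: Calculate posterior odds
Posterior odds = Prior odds × LR
               = 0.70 × 4.00
               = 2.80

Step 2: Convert to probability
P(H₁|E) = Posterior odds / (1 + Posterior odds)
       = 2.80 / (1 + 2.80)
       = 2.80 / 3.80
       = 0.7368

The evidence increased P(H₁) from 0.4118 to 0.7368.


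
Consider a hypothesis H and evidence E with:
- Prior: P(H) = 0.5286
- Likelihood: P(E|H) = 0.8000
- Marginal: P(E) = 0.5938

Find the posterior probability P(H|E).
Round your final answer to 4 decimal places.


Using Bayes' theorem:

P(H|E) = P(E|H) × P(H) / P(E)
       = 0.8000 × 0.5286 / 0.5938
       = 0.42288000 / 0.5938
       = 0.7122

The evidence strengthens our belief in H.
Prior: 0.5286 → Posterior: 0.7122


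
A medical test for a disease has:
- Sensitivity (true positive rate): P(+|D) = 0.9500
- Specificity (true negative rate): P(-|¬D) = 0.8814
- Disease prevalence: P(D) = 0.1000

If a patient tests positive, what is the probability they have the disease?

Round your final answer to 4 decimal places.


Let D = has disease, + = positive test

Given:
- P(D) = 0.1000 (prevalence)
- P(+|D) = 0.9500 (sensitivity)
- P(-|¬D) = 0.8814 (specificity)
- P(+|¬D) = 0.1186 (false positive rate = 1 - specificity)

Step 1: Find P(+)
P(+) = P(+|D)P(D) + P(+|¬D)P(¬D)
     = 0.9500 × 0.1000 + 0.1186 × 0.9000
     = 0.09500000 + 0.10674000
     = 0.20174000

Step 2: Apply Bayes' theorem for P(D|+)
P(D|+) = P(+|D)P(D) / P(+)
       = 0.09500000 / 0.20174000
       = 0.4709


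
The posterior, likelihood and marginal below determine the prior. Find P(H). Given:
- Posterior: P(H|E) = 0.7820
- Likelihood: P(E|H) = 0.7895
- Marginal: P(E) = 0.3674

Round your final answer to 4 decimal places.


From Bayes' theorem: P(H|E) = P(E|H) × P(H) / P(E)

Rearranging for P(H):
P(H) = P(H|E) × P(E) / P(E|H)
     = 0.7820 × 0.3674 / 0.7895
     = 0.28730680 / 0.7895
     = 0.3639


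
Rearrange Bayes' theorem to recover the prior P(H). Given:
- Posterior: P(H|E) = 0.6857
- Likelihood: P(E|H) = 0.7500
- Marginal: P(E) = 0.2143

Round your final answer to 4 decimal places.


From Bayes' theorem: P(H|E) = P(E|H) × P(H) / P(E)

Rearranging for P(H):
P(H) = P(H|E) × P(E) / P(E|H)
     = 0.6857 × 0.2143 / 0.7500
     = 0.14694551 / 0.7500
     = 0.1959


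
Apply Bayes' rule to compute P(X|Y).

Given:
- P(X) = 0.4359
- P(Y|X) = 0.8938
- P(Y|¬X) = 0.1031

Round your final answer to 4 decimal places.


Bayes' theorem: P(X|Y) = P(Y|X) × P(X) / P(Y)

Step 1: Calculate P(Y) using law of total probability
P(Y) = P(Y|X)P(X) + P(Y|¬X)P(¬X)
     = 0.8938 × 0.4359 + 0.1031 × 0.5641
     = 0.38960742 + 0.05815871
     = 0.44776613

Step 2: Apply Bayes' theorem
P(X|Y) = P(Y|X) × P(X) / P(Y)
       = 0.38960742 / 0.44776613
       = 0.8701


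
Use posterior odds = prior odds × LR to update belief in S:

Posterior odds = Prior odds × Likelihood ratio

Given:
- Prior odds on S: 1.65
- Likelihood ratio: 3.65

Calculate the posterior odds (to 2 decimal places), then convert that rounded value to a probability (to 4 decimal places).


Step 1: Calculate posterior odds
Posterior odds = Prior odds × LR
               = 1.65 × 3.65
               = 6.02

Step 2: Convert to probability
P(S|E) = Posterior odds / (1 + Posterior odds)
       = 6.02 / (1 + 6.02)
       = 6.02 / 7.02
       = 0.8575

The evidence increased P(S) from 0.6226 to 0.8575.


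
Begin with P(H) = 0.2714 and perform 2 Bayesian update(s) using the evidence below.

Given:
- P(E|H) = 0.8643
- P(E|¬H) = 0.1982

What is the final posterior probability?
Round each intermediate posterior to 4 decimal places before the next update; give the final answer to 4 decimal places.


Sequential Bayesian updating:

Initial prior: P(H) = 0.2714

Update 1:
  P(E) = 0.8643 × 0.2714 + 0.1982 × 0.7286 = 0.23457102 + 0.14440852 = 0.37897954
  P(H|E) = 0.23457102 / 0.37897954 = 0.6190

Update 2:
  P(E) = 0.8643 × 0.6190 + 0.1982 × 0.3810 = 0.53500170 + 0.07551420 = 0.61051590
  P(H|E) = 0.53500170 / 0.61051590 = 0.8763

Final posterior: 0.8763


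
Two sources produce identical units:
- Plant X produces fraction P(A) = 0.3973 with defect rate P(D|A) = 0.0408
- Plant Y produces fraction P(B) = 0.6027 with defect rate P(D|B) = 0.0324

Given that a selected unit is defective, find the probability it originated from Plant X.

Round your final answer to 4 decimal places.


Let A = from Plant X, D = defective

Given:
- P(A) = 0.3973, P(B) = 0.6027
- P(D|A) = 0.0408, P(D|B) = 0.0324

Step 1: Find P(D)
P(D) = P(D|A)P(A) + P(D|B)P(B)
     = 0.0408 × 0.3973 + 0.0324 × 0.6027
     = 0.01620984 + 0.01952748
     = 0.03573732

Step 2: Apply Bayes' theorem
P(A|D) = P(D|A)P(A) / P(D)
       = 0.01620984 / 0.03573732
       = 0.4536


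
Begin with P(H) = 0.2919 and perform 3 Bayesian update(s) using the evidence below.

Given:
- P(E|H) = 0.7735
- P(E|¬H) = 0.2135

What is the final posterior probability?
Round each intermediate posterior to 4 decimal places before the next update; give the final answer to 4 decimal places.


Sequential Bayesian updating:

Initial prior: P(H) = 0.2919

Update 1:
  P(E) = 0.7735 × 0.2919 + 0.2135 × 0.7081 = 0.22578465 + 0.15117935 = 0.37696400
  P(H|E) = 0.22578465 / 0.37696400 = 0.5990

Update 2:
  P(E) = 0.7735 × 0.5990 + 0.2135 × 0.4010 = 0.46332650 + 0.08561350 = 0.54894000
  P(H|E) = 0.46332650 / 0.54894000 = 0.8440

Update 3:
  P(E) = 0.7735 × 0.8440 + 0.2135 × 0.1560 = 0.65283400 + 0.03330600 = 0.68614000
  P(H|E) = 0.65283400 / 0.68614000 = 0.9515

Final posterior: 0.9515


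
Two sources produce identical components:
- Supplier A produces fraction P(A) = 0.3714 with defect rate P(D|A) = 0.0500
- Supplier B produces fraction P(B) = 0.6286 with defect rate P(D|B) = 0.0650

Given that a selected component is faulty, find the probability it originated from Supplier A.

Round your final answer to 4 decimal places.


Let A = from Supplier A, D = faulty

Given:
- P(A) = 0.3714, P(B) = 0.6286
- P(D|A) = 0.0500, P(D|B) = 0.0650

Step 1: Find P(D)
P(D) = P(D|A)P(A) + P(D|B)P(B)
     = 0.0500 × 0.3714 + 0.0650 × 0.6286
     = 0.01857000 + 0.04085900
     = 0.05942900

Step 2: Apply Bayes' theorem
P(A|D) = P(D|A)P(A) / P(D)
       = 0.01857000 / 0.05942900
       = 0.3125


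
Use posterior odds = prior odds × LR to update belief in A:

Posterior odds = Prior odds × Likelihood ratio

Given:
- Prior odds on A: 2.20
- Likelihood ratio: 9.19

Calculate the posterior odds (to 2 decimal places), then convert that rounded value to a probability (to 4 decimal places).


Step 1: Calculate posterior odds
Posterior odds = Prior odds × LR
               = 2.20 × 9.19
               = 20.22

Step 2: Convert to probability
P(A|E) = Posterior odds / (1 + Posterior odds)
       = 20.22 / (1 + 20.22)
       = 20.22 / 21.22
       = 0.9529

The evidence increased P(A) from 0.6875 to 0.9529.


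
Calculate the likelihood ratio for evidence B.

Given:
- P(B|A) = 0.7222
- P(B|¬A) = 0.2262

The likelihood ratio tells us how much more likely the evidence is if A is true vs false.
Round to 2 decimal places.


Likelihood Ratio (LR) = P(B|A) / P(B|¬A)

LR = 0.7222 / 0.2262
   = 3.19

The evidence is 3.19 times more likely if A is true than if A is false.
Since LR > 1, the evidence supports A over ¬A.


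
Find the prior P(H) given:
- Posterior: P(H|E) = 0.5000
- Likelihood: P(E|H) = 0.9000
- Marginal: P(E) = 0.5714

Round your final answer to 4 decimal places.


From Bayes' theorem: P(H|E) = P(E|H) × P(H) / P(E)

Rearranging for P(H):
P(H) = P(H|E) × P(E) / P(E|H)
     = 0.5000 × 0.5714 / 0.9000
     = 0.28570000 / 0.9000
     = 0.3174


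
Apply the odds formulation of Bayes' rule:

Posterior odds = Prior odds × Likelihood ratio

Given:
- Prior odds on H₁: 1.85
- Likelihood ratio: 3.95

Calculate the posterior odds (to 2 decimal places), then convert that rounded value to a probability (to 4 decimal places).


Step 1: Calculate posterior odds
Posterior odds = Prior odds × LR
               = 1.85 × 3.95
               = 7.31

Step 2: Convert to probability
P(H₁|E) = Posterior odds / (1 + Posterior odds)
       = 7.31 / (1 + 7.31)
       = 7.31 / 8.31
       = 0.8797

The evidence increased P(H₁) from 0.6491 to 0.8797.


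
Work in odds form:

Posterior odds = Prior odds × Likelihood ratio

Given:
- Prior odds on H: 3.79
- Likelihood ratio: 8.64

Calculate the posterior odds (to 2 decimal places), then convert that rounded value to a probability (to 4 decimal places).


Step 1: Calculate posterior odds
Posterior odds = Prior odds × LR
               = 3.79 × 8.64
               = 32.75

Step 2: Convert to probability
P(H|E) = Posterior odds / (1 + Posterior odds)
       = 32.75 / (1 + 32.75)
       = 32.75 / 33.75
       = 0.9704

The evidence increased P(H) from 0.7912 to 0.9704.


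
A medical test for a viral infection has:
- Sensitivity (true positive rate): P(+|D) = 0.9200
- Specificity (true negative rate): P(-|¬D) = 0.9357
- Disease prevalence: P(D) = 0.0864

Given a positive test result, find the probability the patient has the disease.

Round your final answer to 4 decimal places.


Let D = has disease, + = positive test

Given:
- P(D) = 0.0864 (prevalence)
- P(+|D) = 0.9200 (sensitivity)
- P(-|¬D) = 0.9357 (specificity)
- P(+|¬D) = 0.0643 (false positive rate = 1 - specificity)

Step 1: Find P(+)
P(+) = P(+|D)P(D) + P(+|¬D)P(¬D)
     = 0.9200 × 0.0864 + 0.0643 × 0.9136
     = 0.07948800 + 0.05874448
     = 0.13823248

Step 2: Apply Bayes' theorem for P(D|+)
P(D|+) = P(+|D)P(D) / P(+)
       = 0.07948800 / 0.13823248
       = 0.5750


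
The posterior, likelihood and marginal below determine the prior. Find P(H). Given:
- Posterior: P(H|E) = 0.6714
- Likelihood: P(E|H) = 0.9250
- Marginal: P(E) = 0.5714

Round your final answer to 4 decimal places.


From Bayes' theorem: P(H|E) = P(E|H) × P(H) / P(E)

Rearranging for P(H):
P(H) = P(H|E) × P(E) / P(E|H)
     = 0.6714 × 0.5714 / 0.9250
     = 0.38363796 / 0.9250
     = 0.4147


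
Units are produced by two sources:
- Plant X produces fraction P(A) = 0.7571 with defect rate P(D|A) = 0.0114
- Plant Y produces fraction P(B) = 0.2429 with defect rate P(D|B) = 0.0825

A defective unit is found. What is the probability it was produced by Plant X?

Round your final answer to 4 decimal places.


Let A = from Plant X, D = defective

Given:
- P(A) = 0.7571, P(B) = 0.2429
- P(D|A) = 0.0114, P(D|B) = 0.0825

Step 1: Find P(D)
P(D) = P(D|A)P(A) + P(D|B)P(B)
     = 0.0114 × 0.7571 + 0.0825 × 0.2429
     = 0.00863094 + 0.02003925
     = 0.02867019

Step 2: Apply Bayes' theorem
P(A|D) = P(D|A)P(A) / P(D)
       = 0.00863094 / 0.02867019
       = 0.3010


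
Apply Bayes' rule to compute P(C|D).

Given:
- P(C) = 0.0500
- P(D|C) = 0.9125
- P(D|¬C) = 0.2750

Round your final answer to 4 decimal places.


Bayes' theorem: P(C|D) = P(D|C) × P(C) / P(D)

Step 1: Calculate P(D) using law of total probability
P(D) = P(D|C)P(C) + P(D|¬C)P(¬C)
     = 0.9125 × 0.0500 + 0.2750 × 0.9500
     = 0.04562500 + 0.26125000
     = 0.30687500

Step 2: Apply Bayes' theorem
P(C|D) = P(D|C) × P(C) / P(D)
       = 0.04562500 / 0.30687500
       = 0.1487


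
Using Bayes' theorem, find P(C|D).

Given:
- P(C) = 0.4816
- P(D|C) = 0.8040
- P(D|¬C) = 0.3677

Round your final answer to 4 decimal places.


Bayes' theorem: P(C|D) = P(D|C) × P(C) / P(D)

Step 1: Calculate P(D) using law of total probability
P(D) = P(D|C)P(C) + P(D|¬C)P(¬C)
     = 0.8040 × 0.4816 + 0.3677 × 0.5184
     = 0.38720640 + 0.19061568
     = 0.57782208

Step 2: Apply Bayes' theorem
P(C|D) = P(D|C) × P(C) / P(D)
       = 0.38720640 / 0.57782208
       = 0.6701


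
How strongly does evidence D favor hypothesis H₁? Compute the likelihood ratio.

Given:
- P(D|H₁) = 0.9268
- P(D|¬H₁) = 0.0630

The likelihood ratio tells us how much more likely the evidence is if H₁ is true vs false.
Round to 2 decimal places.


Likelihood Ratio (LR) = P(D|H₁) / P(D|¬H₁)

LR = 0.9268 / 0.0630
   = 14.71

The evidence is 14.71 times more likely if H₁ is true than if H₁ is false.
Because LR exceeds 1, D is evidence for H₁.


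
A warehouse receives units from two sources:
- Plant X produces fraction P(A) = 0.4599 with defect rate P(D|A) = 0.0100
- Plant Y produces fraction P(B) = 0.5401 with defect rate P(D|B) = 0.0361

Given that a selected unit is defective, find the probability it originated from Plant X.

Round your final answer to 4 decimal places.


Let A = from Plant X, D = defective

Given:
- P(A) = 0.4599, P(B) = 0.5401
- P(D|A) = 0.0100, P(D|B) = 0.0361

Step 1: Find P(D)
P(D) = P(D|A)P(A) + P(D|B)P(B)
     = 0.0100 × 0.4599 + 0.0361 × 0.5401
     = 0.00459900 + 0.01949761
     = 0.02409661

Step 2: Apply Bayes' theorem
P(A|D) = P(D|A)P(A) / P(D)
       = 0.00459900 / 0.02409661
       = 0.1909


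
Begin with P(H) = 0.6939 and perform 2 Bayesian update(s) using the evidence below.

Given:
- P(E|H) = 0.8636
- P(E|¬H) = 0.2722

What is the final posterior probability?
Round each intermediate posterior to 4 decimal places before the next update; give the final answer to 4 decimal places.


Sequential Bayesian updating:

Initial prior: P(H) = 0.6939

Update 1:
  P(E) = 0.8636 × 0.6939 + 0.2722 × 0.3061 = 0.59925204 + 0.08332042 = 0.68257246
  P(H|E) = 0.59925204 / 0.68257246 = 0.8779

Update 2:
  P(E) = 0.8636 × 0.8779 + 0.2722 × 0.1221 = 0.75815444 + 0.03323562 = 0.79139006
  P(H|E) = 0.75815444 / 0.79139006 = 0.9580

Final posterior: 0.9580


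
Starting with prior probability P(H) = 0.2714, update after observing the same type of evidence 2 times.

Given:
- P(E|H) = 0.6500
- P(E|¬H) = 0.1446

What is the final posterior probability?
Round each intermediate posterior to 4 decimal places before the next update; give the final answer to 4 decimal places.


Sequential Bayesian updating:

Initial prior: P(H) = 0.2714

Update 1:
  P(E) = 0.6500 × 0.2714 + 0.1446 × 0.7286 = 0.17641000 + 0.10535556 = 0.28176556
  P(H|E) = 0.17641000 / 0.28176556 = 0.6261

Update 2:
  P(E) = 0.6500 × 0.6261 + 0.1446 × 0.3739 = 0.40696500 + 0.05406594 = 0.46103094
  P(H|E) = 0.40696500 / 0.46103094 = 0.8827

Final posterior: 0.8827


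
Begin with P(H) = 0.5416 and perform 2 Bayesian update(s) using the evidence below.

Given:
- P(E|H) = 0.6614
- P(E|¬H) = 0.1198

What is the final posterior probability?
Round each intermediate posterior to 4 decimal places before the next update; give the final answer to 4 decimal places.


Sequential Bayesian updating:

Initial prior: P(H) = 0.5416

Update 1:
  P(E) = 0.6614 × 0.5416 + 0.1198 × 0.4584 = 0.35821424 + 0.05491632 = 0.41313056
  P(H|E) = 0.35821424 / 0.41313056 = 0.8671

Update 2:
  P(E) = 0.6614 × 0.8671 + 0.1198 × 0.1329 = 0.57349994 + 0.01592142 = 0.58942136
  P(H|E) = 0.57349994 / 0.58942136 = 0.9730

Final posterior: 0.9730


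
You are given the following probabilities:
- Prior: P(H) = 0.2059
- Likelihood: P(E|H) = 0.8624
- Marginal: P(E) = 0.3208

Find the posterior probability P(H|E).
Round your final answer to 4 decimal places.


Using Bayes' theorem:

P(H|E) = P(E|H) × P(H) / P(E)
       = 0.8624 × 0.2059 / 0.3208
       = 0.17756816 / 0.3208
       = 0.5535

The evidence strengthens our belief in H.
Prior: 0.2059 → Posterior: 0.5535


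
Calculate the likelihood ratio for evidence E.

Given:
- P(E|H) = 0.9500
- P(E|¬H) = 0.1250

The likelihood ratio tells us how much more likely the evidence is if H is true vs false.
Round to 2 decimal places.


Likelihood Ratio (LR) = P(E|H) / P(E|¬H)

LR = 0.9500 / 0.1250
   = 7.60

The evidence is 7.60 times more likely if H is true than if H is false.
LR > 1, so observing E raises the odds in favor of H.


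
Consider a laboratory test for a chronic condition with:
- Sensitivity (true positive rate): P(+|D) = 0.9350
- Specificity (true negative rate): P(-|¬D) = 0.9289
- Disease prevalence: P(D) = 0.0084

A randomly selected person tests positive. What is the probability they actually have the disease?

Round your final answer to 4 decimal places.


Let D = has disease, + = positive test

Given:
- P(D) = 0.0084 (prevalence)
- P(+|D) = 0.9350 (sensitivity)
- P(-|¬D) = 0.9289 (specificity)
- P(+|¬D) = 0.0711 (false positive rate = 1 - specificity)

Step 1: Find P(+)
P(+) = P(+|D)P(D) + P(+|¬D)P(¬D)
     = 0.9350 × 0.0084 + 0.0711 × 0.9916
     = 0.00785400 + 0.07050276
     = 0.07835676

Step 2: Apply Bayes' theorem for P(D|+)
P(D|+) = P(+|D)P(D) / P(+)
       = 0.00785400 / 0.07835676
       = 0.1002


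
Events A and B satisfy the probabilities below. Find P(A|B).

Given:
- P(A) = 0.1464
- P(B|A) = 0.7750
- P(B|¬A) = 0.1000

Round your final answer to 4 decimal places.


Bayes' theorem: P(A|B) = P(B|A) × P(A) / P(B)

Step 1: Calculate P(B) using law of total probability
P(B) = P(B|A)P(A) + P(B|¬A)P(¬A)
     = 0.7750 × 0.1464 + 0.1000 × 0.8536
     = 0.11346000 + 0.08536000
     = 0.19882000

Step 2: Apply Bayes' theorem
P(A|B) = P(B|A) × P(A) / P(B)
       = 0.11346000 / 0.19882000
       = 0.5707


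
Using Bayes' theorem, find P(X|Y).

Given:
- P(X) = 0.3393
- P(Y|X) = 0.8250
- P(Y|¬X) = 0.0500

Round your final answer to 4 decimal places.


Bayes' theorem: P(X|Y) = P(Y|X) × P(X) / P(Y)

Step 1: Calculate P(Y) using law of total probability
P(Y) = P(Y|X)P(X) + P(Y|¬X)P(¬X)
     = 0.8250 × 0.3393 + 0.0500 × 0.6607
     = 0.27992250 + 0.03303500
     = 0.31295750

Step 2: Apply Bayes' theorem
P(X|Y) = P(Y|X) × P(X) / P(Y)
       = 0.27992250 / 0.31295750
       = 0.8944


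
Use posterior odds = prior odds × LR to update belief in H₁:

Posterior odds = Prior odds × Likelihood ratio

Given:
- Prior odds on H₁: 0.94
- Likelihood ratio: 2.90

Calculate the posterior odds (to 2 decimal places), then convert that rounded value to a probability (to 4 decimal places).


Step 1: Calculate posterior odds
Posterior odds = Prior odds × LR
               = 0.94 × 2.90
               = 2.73

Step 2: Convert to probability
P(H₁|E) = Posterior odds / (1 + Posterior odds)
       = 2.73 / (1 + 2.73)
       = 2.73 / 3.73
       = 0.7319

The evidence increased P(H₁) from 0.4845 to 0.7319.


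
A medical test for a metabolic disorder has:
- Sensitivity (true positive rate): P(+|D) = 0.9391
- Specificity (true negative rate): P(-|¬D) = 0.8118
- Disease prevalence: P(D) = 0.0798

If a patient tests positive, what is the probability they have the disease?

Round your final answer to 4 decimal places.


Let D = has disease, + = positive test

Given:
- P(D) = 0.0798 (prevalence)
- P(+|D) = 0.9391 (sensitivity)
- P(-|¬D) = 0.8118 (specificity)
- P(+|¬D) = 0.1882 (false positive rate = 1 - specificity)

Step 1: Find P(+)
P(+) = P(+|D)P(D) + P(+|¬D)P(¬D)
     = 0.9391 × 0.0798 + 0.1882 × 0.9202
     = 0.07494018 + 0.17318164
     = 0.24812182

Step 2: Apply Bayes' theorem for P(D|+)
P(D|+) = P(+|D)P(D) / P(+)
       = 0.07494018 / 0.24812182
       = 0.3020


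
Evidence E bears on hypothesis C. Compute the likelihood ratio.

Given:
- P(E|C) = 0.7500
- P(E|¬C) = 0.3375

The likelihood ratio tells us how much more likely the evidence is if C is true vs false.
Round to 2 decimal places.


Likelihood Ratio (LR) = P(E|C) / P(E|¬C)

LR = 0.7500 / 0.3375
   = 2.22

The evidence is 2.22 times more likely if C is true than if C is false.
LR > 1, so observing E raises the odds in favor of C.


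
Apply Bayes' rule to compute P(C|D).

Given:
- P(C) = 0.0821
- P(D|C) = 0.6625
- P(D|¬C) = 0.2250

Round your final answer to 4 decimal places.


Bayes' theorem: P(C|D) = P(D|C) × P(C) / P(D)

Step 1: Calculate P(D) using law of total probability
P(D) = P(D|C)P(C) + P(D|¬C)P(¬C)
     = 0.6625 × 0.0821 + 0.2250 × 0.9179
     = 0.05439125 + 0.20652750
     = 0.26091875

Step 2: Apply Bayes' theorem
P(C|D) = P(D|C) × P(C) / P(D)
       = 0.05439125 / 0.26091875
       = 0.2085


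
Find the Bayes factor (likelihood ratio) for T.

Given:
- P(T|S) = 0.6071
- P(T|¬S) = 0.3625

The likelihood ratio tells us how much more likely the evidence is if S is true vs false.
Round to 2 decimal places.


Likelihood Ratio (LR) = P(T|S) / P(T|¬S)

LR = 0.6071 / 0.3625
   = 1.67

The evidence is 1.67 times more likely if S is true than if S is false.
Because LR exceeds 1, T is evidence for S.


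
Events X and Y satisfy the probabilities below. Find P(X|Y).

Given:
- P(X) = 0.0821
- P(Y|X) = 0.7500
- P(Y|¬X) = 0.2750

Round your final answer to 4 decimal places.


Bayes' theorem: P(X|Y) = P(Y|X) × P(X) / P(Y)

Step 1: Calculate P(Y) using law of total probability
P(Y) = P(Y|X)P(X) + P(Y|¬X)P(¬X)
     = 0.7500 × 0.0821 + 0.2750 × 0.9179
     = 0.06157500 + 0.25242250
     = 0.31399750

Step 2: Apply Bayes' theorem
P(X|Y) = P(Y|X) × P(X) / P(Y)
       = 0.06157500 / 0.31399750
       = 0.1961


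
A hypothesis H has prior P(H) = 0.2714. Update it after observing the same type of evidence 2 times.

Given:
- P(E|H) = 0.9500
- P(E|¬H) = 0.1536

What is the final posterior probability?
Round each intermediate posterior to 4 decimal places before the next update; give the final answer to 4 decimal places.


Sequential Bayesian updating:

Initial prior: P(H) = 0.2714

Update 1:
  P(E) = 0.9500 × 0.2714 + 0.1536 × 0.7286 = 0.25783000 + 0.11191296 = 0.36974296
  P(H|E) = 0.25783000 / 0.36974296 = 0.6973

Update 2:
  P(E) = 0.9500 × 0.6973 + 0.1536 × 0.3027 = 0.66243500 + 0.04649472 = 0.70892972
  P(H|E) = 0.66243500 / 0.70892972 = 0.9344

Final posterior: 0.9344


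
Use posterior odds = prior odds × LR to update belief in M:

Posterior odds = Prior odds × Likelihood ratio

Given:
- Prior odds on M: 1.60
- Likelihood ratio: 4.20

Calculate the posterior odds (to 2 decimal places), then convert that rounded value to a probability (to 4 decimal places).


Step 1: Calculate posterior odds
Posterior odds = Prior odds × LR
               = 1.60 × 4.20
               = 6.72

Step 2: Convert to probability
P(M|E) = Posterior odds / (1 + Posterior odds)
       = 6.72 / (1 + 6.72)
       = 6.72 / 7.72
       = 0.8705

The evidence increased P(M) from 0.6154 to 0.8705.


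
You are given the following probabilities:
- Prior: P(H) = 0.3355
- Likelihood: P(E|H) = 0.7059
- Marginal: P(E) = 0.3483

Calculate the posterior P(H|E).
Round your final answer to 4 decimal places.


Using Bayes' theorem:

P(H|E) = P(E|H) × P(H) / P(E)
       = 0.7059 × 0.3355 / 0.3483
       = 0.23682945 / 0.3483
       = 0.6800

The evidence strengthens our belief in H.
Prior: 0.3355 → Posterior: 0.6800
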